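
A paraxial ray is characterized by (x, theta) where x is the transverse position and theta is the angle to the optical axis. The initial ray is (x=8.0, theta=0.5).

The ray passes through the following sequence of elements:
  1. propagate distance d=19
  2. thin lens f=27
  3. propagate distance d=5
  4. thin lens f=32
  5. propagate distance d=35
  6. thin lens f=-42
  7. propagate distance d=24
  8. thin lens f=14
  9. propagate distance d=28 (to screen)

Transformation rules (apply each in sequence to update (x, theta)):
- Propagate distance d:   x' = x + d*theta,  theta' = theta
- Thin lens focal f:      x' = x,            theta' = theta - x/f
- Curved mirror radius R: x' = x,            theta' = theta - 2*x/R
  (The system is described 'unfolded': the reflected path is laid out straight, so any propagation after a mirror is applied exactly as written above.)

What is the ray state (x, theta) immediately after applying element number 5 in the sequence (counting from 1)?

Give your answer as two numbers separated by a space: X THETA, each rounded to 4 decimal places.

Initial: x=8.0000 theta=0.5000
After 1 (propagate distance d=19): x=17.5000 theta=0.5000
After 2 (thin lens f=27): x=17.5000 theta=-4/27 (≈-0.1481)
After 3 (propagate distance d=5): x=905/54 (≈16.7593) theta=-4/27 (≈-0.1481)
After 4 (thin lens f=32): x=905/54 (≈16.7593) theta=-43/64 (≈-0.6719)
After 5 (propagate distance d=35): x=-11675/1728 (≈-6.7564) theta=-43/64 (≈-0.6719)
Rounded to 4 decimal places: x = -6.7564, theta = -0.6719

Answer: -6.7564 -0.6719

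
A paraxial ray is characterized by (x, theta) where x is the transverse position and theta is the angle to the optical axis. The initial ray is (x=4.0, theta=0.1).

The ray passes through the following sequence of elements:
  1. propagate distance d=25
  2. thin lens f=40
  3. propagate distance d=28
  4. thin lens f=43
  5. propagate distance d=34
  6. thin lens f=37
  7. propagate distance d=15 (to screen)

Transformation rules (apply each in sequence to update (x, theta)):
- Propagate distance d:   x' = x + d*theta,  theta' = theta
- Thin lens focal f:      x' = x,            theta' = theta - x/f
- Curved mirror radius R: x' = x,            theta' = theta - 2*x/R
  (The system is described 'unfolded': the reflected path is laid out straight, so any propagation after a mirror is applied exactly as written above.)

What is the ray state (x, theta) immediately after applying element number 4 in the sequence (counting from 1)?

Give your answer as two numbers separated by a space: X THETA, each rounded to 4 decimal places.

Initial: x=4.0000 theta=0.1000
After 1 (propagate distance d=25): x=6.5000 theta=0.1000
After 2 (thin lens f=40): x=6.5000 theta=-0.0625
After 3 (propagate distance d=28): x=4.7500 theta=-0.0625
After 4 (thin lens f=43): x=4.7500 theta=-119/688 (≈-0.1730)
Rounded to 4 decimal places: x = 4.7500, theta = -0.1730

Answer: 4.7500 -0.1730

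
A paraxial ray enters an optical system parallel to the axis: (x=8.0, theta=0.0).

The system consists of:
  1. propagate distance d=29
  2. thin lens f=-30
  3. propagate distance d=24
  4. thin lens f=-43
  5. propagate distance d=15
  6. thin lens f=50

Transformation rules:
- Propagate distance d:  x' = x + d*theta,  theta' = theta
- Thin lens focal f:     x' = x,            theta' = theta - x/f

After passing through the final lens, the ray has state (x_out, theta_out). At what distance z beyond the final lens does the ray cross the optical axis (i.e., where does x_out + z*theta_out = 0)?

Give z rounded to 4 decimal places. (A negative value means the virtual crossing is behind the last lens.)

Answer: -176.0019

Derivation:
Initial: x=8.0000 theta=0.0000
After 1 (propagate distance d=29): x=8.0000 theta=0.0000
After 2 (thin lens f=-30): x=8.0000 theta=4/15 (≈0.2667)
After 3 (propagate distance d=24): x=14.4000 theta=4/15 (≈0.2667)
After 4 (thin lens f=-43): x=14.4000 theta=388/645 (≈0.6016)
After 5 (propagate distance d=15): x=5036/215 (≈23.4233) theta=388/645 (≈0.6016)
After 6 (thin lens f=50): x=5036/215 (≈23.4233) theta=2146/16125 (≈0.1331)
z_focus = -x_out/theta_out = -(5036/215)/(2146/16125) = -188850/1073 ≈ -176.0019
Rounded to 4 decimal places: z = -176.0019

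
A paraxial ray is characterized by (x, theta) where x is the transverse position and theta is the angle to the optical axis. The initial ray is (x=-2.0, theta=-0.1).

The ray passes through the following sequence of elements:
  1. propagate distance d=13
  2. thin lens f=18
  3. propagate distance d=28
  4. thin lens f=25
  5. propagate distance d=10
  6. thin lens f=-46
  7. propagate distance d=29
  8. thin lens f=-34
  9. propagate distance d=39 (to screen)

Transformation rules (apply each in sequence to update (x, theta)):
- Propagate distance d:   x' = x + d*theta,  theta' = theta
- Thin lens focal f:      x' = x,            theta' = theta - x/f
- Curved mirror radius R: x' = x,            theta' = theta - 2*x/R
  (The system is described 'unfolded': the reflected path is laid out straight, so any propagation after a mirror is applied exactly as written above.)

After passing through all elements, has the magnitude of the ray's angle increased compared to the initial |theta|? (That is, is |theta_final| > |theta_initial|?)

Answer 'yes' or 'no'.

Initial: x=-2.0000 theta=-0.1000
After 1 (propagate distance d=13): x=-3.3000 theta=-0.1000
After 2 (thin lens f=18): x=-3.3000 theta=1/12 (≈0.0833)
After 3 (propagate distance d=28): x=-29/30 (≈-0.9667) theta=1/12 (≈0.0833)
After 4 (thin lens f=25): x=-29/30 (≈-0.9667) theta=0.1220
After 5 (propagate distance d=10): x=19/75 (≈0.2533) theta=0.1220
After 6 (thin lens f=-46): x=19/75 (≈0.2533) theta=4399/34500 (≈0.1275)
After 7 (propagate distance d=29): x=45437/11500 (≈3.9510) theta=4399/34500 (≈0.1275)
After 8 (thin lens f=-34): x=45437/11500 (≈3.9510) theta=285877/1173000 (≈0.2437)
After 9 (propagate distance d=39 (to screen)): x=5261259/391000 (≈13.4559) theta=285877/1173000 (≈0.2437)
|theta_initial|=0.1000 |theta_final|=285877/1173000 (≈0.2437) -> increased

Answer: yes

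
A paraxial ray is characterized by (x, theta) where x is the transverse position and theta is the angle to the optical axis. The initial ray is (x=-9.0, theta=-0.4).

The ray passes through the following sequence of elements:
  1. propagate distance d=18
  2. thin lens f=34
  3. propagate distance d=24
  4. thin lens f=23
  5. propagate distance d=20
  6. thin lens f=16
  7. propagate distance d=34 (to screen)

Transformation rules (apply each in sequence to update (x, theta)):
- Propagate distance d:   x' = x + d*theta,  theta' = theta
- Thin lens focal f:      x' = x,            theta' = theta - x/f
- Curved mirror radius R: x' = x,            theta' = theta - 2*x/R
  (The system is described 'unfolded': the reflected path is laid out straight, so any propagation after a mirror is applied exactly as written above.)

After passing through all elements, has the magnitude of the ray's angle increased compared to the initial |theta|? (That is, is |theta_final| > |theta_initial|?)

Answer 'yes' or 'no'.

Initial: x=-9.0000 theta=-0.4000
After 1 (propagate distance d=18): x=-16.2000 theta=-0.4000
After 2 (thin lens f=34): x=-16.2000 theta=13/170 (≈0.0765)
After 3 (propagate distance d=24): x=-1221/85 (≈-14.3647) theta=13/170 (≈0.0765)
After 4 (thin lens f=23): x=-1221/85 (≈-14.3647) theta=2741/3910 (≈0.7010)
After 5 (propagate distance d=20): x=-673/1955 (≈-0.3442) theta=2741/3910 (≈0.7010)
After 6 (thin lens f=16): x=-673/1955 (≈-0.3442) theta=22601/31280 (≈0.7225)
After 7 (propagate distance d=34 (to screen)): x=16471/680 (≈24.2221) theta=22601/31280 (≈0.7225)
|theta_initial|=0.4000 |theta_final|=22601/31280 (≈0.7225) -> increased

Answer: yes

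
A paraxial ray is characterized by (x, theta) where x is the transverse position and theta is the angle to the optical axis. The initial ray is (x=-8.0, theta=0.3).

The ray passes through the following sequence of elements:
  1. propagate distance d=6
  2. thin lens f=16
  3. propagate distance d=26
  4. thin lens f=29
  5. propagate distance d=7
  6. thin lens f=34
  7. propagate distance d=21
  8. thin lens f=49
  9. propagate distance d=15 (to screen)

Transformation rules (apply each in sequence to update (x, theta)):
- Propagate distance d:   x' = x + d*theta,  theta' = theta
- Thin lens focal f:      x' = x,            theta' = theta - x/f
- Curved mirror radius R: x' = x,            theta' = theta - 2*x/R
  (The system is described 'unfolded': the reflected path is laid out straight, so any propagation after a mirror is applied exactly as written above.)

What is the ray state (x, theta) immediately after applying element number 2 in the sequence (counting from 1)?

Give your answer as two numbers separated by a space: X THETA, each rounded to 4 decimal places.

Initial: x=-8.0000 theta=0.3000
After 1 (propagate distance d=6): x=-6.2000 theta=0.3000
After 2 (thin lens f=16): x=-6.2000 theta=0.6875
Rounded to 4 decimal places: x = -6.2000, theta = 0.6875

Answer: -6.2000 0.6875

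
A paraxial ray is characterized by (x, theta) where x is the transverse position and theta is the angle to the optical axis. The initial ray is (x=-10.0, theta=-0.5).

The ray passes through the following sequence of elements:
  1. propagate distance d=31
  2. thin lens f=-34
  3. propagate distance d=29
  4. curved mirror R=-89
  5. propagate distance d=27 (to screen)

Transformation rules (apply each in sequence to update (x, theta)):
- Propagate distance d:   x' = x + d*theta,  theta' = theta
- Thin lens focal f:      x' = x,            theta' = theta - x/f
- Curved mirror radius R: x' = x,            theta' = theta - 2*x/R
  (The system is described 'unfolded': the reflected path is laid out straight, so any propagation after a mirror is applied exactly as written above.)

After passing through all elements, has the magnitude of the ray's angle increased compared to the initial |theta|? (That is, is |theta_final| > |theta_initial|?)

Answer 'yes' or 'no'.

Answer: yes

Derivation:
Initial: x=-10.0000 theta=-0.5000
After 1 (propagate distance d=31): x=-25.5000 theta=-0.5000
After 2 (thin lens f=-34): x=-25.5000 theta=-1.2500
After 3 (propagate distance d=29): x=-61.7500 theta=-1.2500
After 4 (curved mirror R=-89): x=-61.7500 theta=-939/356 (≈-2.6376)
After 5 (propagate distance d=27 (to screen)): x=-11834/89 (≈-132.9663) theta=-939/356 (≈-2.6376)
|theta_initial|=0.5000 |theta_final|=939/356 (≈2.6376) -> increased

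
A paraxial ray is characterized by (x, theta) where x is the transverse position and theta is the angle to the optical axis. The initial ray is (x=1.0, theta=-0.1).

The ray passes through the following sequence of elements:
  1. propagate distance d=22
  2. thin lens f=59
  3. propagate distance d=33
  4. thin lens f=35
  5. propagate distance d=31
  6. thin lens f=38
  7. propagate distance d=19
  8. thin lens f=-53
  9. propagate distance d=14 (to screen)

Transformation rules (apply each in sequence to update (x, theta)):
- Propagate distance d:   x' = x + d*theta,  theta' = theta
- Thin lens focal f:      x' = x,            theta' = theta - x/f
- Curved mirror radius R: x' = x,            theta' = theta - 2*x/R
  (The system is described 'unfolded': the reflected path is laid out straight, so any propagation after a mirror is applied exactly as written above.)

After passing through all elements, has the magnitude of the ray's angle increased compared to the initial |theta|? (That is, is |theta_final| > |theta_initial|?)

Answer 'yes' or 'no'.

Answer: no

Derivation:
Initial: x=1.0000 theta=-0.1000
After 1 (propagate distance d=22): x=-1.2000 theta=-0.1000
After 2 (thin lens f=59): x=-1.2000 theta=-47/590 (≈-0.0797)
After 3 (propagate distance d=33): x=-2259/590 (≈-3.8288) theta=-47/590 (≈-0.0797)
After 4 (thin lens f=35): x=-2259/590 (≈-3.8288) theta=307/10325 (≈0.0297)
After 5 (propagate distance d=31): x=-60031/20650 (≈-2.9071) theta=307/10325 (≈0.0297)
After 6 (thin lens f=38): x=-60031/20650 (≈-2.9071) theta=11909/112100 (≈0.1062)
After 7 (propagate distance d=19): x=-36699/41300 (≈-0.8886) theta=11909/112100 (≈0.1062)
After 8 (thin lens f=-53): x=-36699/41300 (≈-0.8886) theta=1860479/20794550 (≈0.0895)
After 9 (propagate distance d=14 (to screen)): x=15137519/41589100 (≈0.3640) theta=1860479/20794550 (≈0.0895)
|theta_initial|=0.1000 |theta_final|=1860479/20794550 (≈0.0895) -> not increased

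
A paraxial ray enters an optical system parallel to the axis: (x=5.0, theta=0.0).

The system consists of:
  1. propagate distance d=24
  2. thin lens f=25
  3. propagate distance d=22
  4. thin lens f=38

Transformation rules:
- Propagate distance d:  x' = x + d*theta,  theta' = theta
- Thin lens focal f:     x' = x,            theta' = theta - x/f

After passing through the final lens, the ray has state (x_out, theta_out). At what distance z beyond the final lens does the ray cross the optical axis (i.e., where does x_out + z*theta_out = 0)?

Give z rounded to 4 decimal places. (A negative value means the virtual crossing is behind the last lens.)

Answer: 2.7805

Derivation:
Initial: x=5.0000 theta=0.0000
After 1 (propagate distance d=24): x=5.0000 theta=0.0000
After 2 (thin lens f=25): x=5.0000 theta=-0.2000
After 3 (propagate distance d=22): x=0.6000 theta=-0.2000
After 4 (thin lens f=38): x=0.6000 theta=-41/190 (≈-0.2158)
z_focus = -x_out/theta_out = -(0.6000)/(-41/190) = 114/41 ≈ 2.7805
Rounded to 4 decimal places: z = 2.7805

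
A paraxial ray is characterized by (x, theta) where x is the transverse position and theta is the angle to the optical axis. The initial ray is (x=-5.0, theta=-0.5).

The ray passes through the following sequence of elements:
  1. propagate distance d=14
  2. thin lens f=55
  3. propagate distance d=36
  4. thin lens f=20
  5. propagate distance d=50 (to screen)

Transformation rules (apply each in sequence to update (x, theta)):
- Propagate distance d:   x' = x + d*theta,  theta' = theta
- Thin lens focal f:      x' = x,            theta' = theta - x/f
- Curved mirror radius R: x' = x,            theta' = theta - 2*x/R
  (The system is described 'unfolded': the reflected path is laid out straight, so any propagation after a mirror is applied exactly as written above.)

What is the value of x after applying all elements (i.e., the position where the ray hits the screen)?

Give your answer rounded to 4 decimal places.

Initial: x=-5.0000 theta=-0.5000
After 1 (propagate distance d=14): x=-12.0000 theta=-0.5000
After 2 (thin lens f=55): x=-12.0000 theta=-31/110 (≈-0.2818)
After 3 (propagate distance d=36): x=-1218/55 (≈-22.1455) theta=-31/110 (≈-0.2818)
After 4 (thin lens f=20): x=-1218/55 (≈-22.1455) theta=227/275 (≈0.8255)
After 5 (propagate distance d=50 (to screen)): x=1052/55 (≈19.1273) theta=227/275 (≈0.8255)
Rounded to 4 decimal places: x = 19.1273

Answer: 19.1273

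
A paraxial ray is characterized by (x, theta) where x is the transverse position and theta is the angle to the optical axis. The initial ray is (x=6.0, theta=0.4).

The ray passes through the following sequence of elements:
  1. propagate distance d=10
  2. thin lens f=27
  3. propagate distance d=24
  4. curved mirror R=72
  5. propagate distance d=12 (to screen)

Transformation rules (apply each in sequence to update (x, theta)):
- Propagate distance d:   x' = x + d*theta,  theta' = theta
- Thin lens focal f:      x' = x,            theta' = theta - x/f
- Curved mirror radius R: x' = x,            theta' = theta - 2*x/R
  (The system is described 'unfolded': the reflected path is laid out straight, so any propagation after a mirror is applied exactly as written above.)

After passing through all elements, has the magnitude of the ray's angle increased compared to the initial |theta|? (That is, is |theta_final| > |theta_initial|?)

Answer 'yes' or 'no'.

Answer: no

Derivation:
Initial: x=6.0000 theta=0.4000
After 1 (propagate distance d=10): x=10.0000 theta=0.4000
After 2 (thin lens f=27): x=10.0000 theta=4/135 (≈0.0296)
After 3 (propagate distance d=24): x=482/45 (≈10.7111) theta=4/135 (≈0.0296)
After 4 (curved mirror R=72): x=482/45 (≈10.7111) theta=-217/810 (≈-0.2679)
After 5 (propagate distance d=12 (to screen)): x=1012/135 (≈7.4963) theta=-217/810 (≈-0.2679)
|theta_initial|=0.4000 |theta_final|=217/810 (≈0.2679) -> not increased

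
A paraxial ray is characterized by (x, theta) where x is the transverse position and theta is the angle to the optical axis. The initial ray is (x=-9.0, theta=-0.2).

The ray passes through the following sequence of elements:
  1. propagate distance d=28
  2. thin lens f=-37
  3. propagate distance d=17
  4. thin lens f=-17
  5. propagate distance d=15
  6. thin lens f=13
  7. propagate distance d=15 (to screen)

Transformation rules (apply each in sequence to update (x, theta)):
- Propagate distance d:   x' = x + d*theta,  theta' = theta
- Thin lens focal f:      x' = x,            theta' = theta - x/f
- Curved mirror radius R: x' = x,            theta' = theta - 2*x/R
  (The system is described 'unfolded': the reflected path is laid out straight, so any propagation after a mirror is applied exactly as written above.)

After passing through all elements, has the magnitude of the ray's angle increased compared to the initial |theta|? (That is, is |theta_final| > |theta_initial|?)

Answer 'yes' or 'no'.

Initial: x=-9.0000 theta=-0.2000
After 1 (propagate distance d=28): x=-14.6000 theta=-0.2000
After 2 (thin lens f=-37): x=-14.6000 theta=-22/37 (≈-0.5946)
After 3 (propagate distance d=17): x=-4571/185 (≈-24.7081) theta=-22/37 (≈-0.5946)
After 4 (thin lens f=-17): x=-4571/185 (≈-24.7081) theta=-6441/3145 (≈-2.0480)
After 5 (propagate distance d=15): x=-174322/3145 (≈-55.4283) theta=-6441/3145 (≈-2.0480)
After 6 (thin lens f=13): x=-174322/3145 (≈-55.4283) theta=90589/40885 (≈2.2157)
After 7 (propagate distance d=15 (to screen)): x=-24523/1105 (≈-22.1928) theta=90589/40885 (≈2.2157)
|theta_initial|=0.2000 |theta_final|=90589/40885 (≈2.2157) -> increased

Answer: yes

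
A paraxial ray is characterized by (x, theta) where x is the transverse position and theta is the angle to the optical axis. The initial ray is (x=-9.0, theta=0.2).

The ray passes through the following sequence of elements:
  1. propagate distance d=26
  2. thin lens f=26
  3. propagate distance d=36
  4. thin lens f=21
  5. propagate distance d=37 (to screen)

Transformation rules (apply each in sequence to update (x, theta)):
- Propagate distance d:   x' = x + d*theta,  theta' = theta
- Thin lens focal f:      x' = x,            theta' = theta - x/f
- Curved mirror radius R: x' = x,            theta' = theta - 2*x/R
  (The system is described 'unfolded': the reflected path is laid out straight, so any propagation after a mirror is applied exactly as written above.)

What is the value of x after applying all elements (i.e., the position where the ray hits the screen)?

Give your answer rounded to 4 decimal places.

Initial: x=-9.0000 theta=0.2000
After 1 (propagate distance d=26): x=-3.8000 theta=0.2000
After 2 (thin lens f=26): x=-3.8000 theta=9/26 (≈0.3462)
After 3 (propagate distance d=36): x=563/65 (≈8.6615) theta=9/26 (≈0.3462)
After 4 (thin lens f=21): x=563/65 (≈8.6615) theta=-181/2730 (≈-0.0663)
After 5 (propagate distance d=37 (to screen)): x=16949/2730 (≈6.2084) theta=-181/2730 (≈-0.0663)
Rounded to 4 decimal places: x = 6.2084

Answer: 6.2084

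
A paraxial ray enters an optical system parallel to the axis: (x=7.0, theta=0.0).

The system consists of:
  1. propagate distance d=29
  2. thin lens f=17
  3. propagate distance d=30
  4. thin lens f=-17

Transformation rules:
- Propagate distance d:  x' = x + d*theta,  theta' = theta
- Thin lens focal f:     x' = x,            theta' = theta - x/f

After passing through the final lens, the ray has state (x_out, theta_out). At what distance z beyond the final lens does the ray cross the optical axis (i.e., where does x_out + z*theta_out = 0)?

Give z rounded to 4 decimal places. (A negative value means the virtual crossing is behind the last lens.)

Initial: x=7.0000 theta=0.0000
After 1 (propagate distance d=29): x=7.0000 theta=0.0000
After 2 (thin lens f=17): x=7.0000 theta=-7/17 (≈-0.4118)
After 3 (propagate distance d=30): x=-91/17 (≈-5.3529) theta=-7/17 (≈-0.4118)
After 4 (thin lens f=-17): x=-91/17 (≈-5.3529) theta=-210/289 (≈-0.7266)
z_focus = -x_out/theta_out = -(-91/17)/(-210/289) = -221/30 ≈ -7.3667
Rounded to 4 decimal places: z = -7.3667

Answer: -7.3667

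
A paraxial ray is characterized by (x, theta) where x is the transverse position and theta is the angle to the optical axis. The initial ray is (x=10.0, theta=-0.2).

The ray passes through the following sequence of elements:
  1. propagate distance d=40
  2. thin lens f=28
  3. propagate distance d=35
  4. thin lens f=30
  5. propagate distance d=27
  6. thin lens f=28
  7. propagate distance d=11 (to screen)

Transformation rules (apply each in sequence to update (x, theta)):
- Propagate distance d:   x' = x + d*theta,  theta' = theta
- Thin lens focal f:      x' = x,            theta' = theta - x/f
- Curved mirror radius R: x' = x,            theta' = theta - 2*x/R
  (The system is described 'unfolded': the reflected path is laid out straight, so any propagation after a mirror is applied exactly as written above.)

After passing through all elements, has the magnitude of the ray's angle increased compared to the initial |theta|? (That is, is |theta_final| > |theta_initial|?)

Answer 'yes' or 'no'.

Answer: yes

Derivation:
Initial: x=10.0000 theta=-0.2000
After 1 (propagate distance d=40): x=2.0000 theta=-0.2000
After 2 (thin lens f=28): x=2.0000 theta=-19/70 (≈-0.2714)
After 3 (propagate distance d=35): x=-7.5000 theta=-19/70 (≈-0.2714)
After 4 (thin lens f=30): x=-7.5000 theta=-3/140 (≈-0.0214)
After 5 (propagate distance d=27): x=-1131/140 (≈-8.0786) theta=-3/140 (≈-0.0214)
After 6 (thin lens f=28): x=-1131/140 (≈-8.0786) theta=1047/3920 (≈0.2671)
After 7 (propagate distance d=11 (to screen)): x=-20151/3920 (≈-5.1406) theta=1047/3920 (≈0.2671)
|theta_initial|=0.2000 |theta_final|=1047/3920 (≈0.2671) -> increased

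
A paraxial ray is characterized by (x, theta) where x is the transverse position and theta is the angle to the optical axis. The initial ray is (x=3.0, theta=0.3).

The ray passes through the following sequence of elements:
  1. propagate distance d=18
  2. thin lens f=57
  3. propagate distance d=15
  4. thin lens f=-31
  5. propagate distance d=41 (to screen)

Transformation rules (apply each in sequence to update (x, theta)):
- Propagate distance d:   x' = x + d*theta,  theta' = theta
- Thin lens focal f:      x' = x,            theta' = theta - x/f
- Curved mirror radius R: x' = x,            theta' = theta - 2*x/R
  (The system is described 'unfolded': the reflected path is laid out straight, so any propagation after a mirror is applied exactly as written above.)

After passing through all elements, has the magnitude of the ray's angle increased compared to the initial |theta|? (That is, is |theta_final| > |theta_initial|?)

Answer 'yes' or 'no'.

Initial: x=3.0000 theta=0.3000
After 1 (propagate distance d=18): x=8.4000 theta=0.3000
After 2 (thin lens f=57): x=8.4000 theta=29/190 (≈0.1526)
After 3 (propagate distance d=15): x=2031/190 (≈10.6895) theta=29/190 (≈0.1526)
After 4 (thin lens f=-31): x=2031/190 (≈10.6895) theta=293/589 (≈0.4975)
After 5 (propagate distance d=41 (to screen)): x=183091/5890 (≈31.0851) theta=293/589 (≈0.4975)
|theta_initial|=0.3000 |theta_final|=293/589 (≈0.4975) -> increased

Answer: yes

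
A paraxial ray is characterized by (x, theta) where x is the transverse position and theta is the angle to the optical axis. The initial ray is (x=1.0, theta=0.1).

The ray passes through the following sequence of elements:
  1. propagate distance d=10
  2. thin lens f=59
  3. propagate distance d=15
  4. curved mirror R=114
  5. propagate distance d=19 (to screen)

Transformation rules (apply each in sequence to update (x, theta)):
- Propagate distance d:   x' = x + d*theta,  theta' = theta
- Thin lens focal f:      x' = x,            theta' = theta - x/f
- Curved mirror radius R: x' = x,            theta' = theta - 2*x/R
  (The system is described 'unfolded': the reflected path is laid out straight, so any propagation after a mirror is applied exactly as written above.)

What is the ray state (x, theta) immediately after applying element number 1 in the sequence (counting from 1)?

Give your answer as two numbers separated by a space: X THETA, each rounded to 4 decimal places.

Answer: 2.0000 0.1000

Derivation:
Initial: x=1.0000 theta=0.1000
After 1 (propagate distance d=10): x=2.0000 theta=0.1000
Rounded to 4 decimal places: x = 2.0000, theta = 0.1000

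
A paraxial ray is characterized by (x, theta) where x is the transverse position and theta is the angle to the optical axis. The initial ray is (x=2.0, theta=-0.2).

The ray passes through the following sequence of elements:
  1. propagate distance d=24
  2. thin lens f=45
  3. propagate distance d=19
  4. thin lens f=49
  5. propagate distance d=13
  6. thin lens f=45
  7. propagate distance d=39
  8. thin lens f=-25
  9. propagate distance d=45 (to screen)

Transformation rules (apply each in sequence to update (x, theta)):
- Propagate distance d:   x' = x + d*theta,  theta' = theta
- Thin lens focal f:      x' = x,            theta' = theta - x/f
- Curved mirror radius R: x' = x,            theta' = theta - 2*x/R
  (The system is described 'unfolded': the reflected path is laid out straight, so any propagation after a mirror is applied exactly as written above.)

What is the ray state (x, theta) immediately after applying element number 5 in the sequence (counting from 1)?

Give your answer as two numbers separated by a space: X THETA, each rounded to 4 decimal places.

Answer: -5.7715 -0.0272

Derivation:
Initial: x=2.0000 theta=-0.2000
After 1 (propagate distance d=24): x=-2.8000 theta=-0.2000
After 2 (thin lens f=45): x=-2.8000 theta=-31/225 (≈-0.1378)
After 3 (propagate distance d=19): x=-1219/225 (≈-5.4178) theta=-31/225 (≈-0.1378)
After 4 (thin lens f=49): x=-1219/225 (≈-5.4178) theta=-4/147 (≈-0.0272)
After 5 (propagate distance d=13): x=-63631/11025 (≈-5.7715) theta=-4/147 (≈-0.0272)
Rounded to 4 decimal places: x = -5.7715, theta = -0.0272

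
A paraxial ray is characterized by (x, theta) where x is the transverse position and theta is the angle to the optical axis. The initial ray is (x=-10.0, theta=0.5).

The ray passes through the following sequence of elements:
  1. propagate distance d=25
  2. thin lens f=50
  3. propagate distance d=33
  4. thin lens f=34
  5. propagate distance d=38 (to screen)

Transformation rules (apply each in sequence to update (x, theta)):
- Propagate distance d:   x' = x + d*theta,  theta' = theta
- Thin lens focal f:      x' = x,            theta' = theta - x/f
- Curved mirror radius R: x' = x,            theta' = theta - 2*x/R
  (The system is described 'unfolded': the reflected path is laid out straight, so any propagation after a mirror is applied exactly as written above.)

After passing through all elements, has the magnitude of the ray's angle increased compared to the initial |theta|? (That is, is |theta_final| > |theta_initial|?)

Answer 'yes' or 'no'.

Initial: x=-10.0000 theta=0.5000
After 1 (propagate distance d=25): x=2.5000 theta=0.5000
After 2 (thin lens f=50): x=2.5000 theta=0.4500
After 3 (propagate distance d=33): x=17.3500 theta=0.4500
After 4 (thin lens f=34): x=17.3500 theta=-41/680 (≈-0.0603)
After 5 (propagate distance d=38 (to screen)): x=256/17 (≈15.0588) theta=-41/680 (≈-0.0603)
|theta_initial|=0.5000 |theta_final|=41/680 (≈0.0603) -> not increased

Answer: no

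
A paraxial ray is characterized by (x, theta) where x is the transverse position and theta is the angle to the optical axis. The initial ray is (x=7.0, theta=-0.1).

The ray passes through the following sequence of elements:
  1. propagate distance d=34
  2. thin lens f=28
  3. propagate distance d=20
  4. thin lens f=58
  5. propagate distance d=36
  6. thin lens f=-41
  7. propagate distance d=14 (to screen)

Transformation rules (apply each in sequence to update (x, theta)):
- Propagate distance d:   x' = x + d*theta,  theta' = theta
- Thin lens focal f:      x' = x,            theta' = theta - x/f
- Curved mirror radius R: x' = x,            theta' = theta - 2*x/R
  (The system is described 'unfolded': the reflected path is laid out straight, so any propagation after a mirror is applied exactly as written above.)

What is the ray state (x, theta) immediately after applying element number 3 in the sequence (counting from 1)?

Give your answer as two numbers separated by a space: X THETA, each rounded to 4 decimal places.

Initial: x=7.0000 theta=-0.1000
After 1 (propagate distance d=34): x=3.6000 theta=-0.1000
After 2 (thin lens f=28): x=3.6000 theta=-8/35 (≈-0.2286)
After 3 (propagate distance d=20): x=-34/35 (≈-0.9714) theta=-8/35 (≈-0.2286)
Rounded to 4 decimal places: x = -0.9714, theta = -0.2286

Answer: -0.9714 -0.2286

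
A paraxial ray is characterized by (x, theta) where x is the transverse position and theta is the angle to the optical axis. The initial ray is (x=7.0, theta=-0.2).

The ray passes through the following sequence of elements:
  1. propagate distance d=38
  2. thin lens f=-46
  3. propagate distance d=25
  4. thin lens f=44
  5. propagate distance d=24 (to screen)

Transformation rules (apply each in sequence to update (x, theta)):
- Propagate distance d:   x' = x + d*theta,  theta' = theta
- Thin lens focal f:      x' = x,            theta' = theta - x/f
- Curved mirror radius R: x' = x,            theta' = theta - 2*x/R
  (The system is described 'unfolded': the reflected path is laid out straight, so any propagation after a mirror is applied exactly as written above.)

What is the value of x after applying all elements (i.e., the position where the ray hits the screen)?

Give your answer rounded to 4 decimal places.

Initial: x=7.0000 theta=-0.2000
After 1 (propagate distance d=38): x=-0.6000 theta=-0.2000
After 2 (thin lens f=-46): x=-0.6000 theta=-49/230 (≈-0.2130)
After 3 (propagate distance d=25): x=-1363/230 (≈-5.9261) theta=-49/230 (≈-0.2130)
After 4 (thin lens f=44): x=-1363/230 (≈-5.9261) theta=-793/10120 (≈-0.0784)
After 5 (propagate distance d=24 (to screen)): x=-19751/2530 (≈-7.8067) theta=-793/10120 (≈-0.0784)
Rounded to 4 decimal places: x = -7.8067

Answer: -7.8067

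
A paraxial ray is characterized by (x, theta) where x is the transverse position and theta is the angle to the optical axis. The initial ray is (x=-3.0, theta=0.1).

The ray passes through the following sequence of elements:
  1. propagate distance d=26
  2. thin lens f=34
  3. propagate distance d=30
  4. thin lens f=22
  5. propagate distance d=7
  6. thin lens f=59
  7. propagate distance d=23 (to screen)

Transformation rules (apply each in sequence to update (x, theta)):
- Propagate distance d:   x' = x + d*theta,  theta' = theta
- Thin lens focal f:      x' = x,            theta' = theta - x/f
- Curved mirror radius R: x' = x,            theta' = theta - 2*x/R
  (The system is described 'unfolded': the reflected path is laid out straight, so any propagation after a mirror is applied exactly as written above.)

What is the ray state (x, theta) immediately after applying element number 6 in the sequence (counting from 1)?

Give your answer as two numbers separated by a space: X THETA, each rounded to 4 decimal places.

Answer: 2.7957 -0.0698

Derivation:
Initial: x=-3.0000 theta=0.1000
After 1 (propagate distance d=26): x=-0.4000 theta=0.1000
After 2 (thin lens f=34): x=-0.4000 theta=19/170 (≈0.1118)
After 3 (propagate distance d=30): x=251/85 (≈2.9529) theta=19/170 (≈0.1118)
After 4 (thin lens f=22): x=251/85 (≈2.9529) theta=-21/935 (≈-0.0225)
After 5 (propagate distance d=7): x=2614/935 (≈2.7957) theta=-21/935 (≈-0.0225)
After 6 (thin lens f=59): x=2614/935 (≈2.7957) theta=-3853/55165 (≈-0.0698)
Rounded to 4 decimal places: x = 2.7957, theta = -0.0698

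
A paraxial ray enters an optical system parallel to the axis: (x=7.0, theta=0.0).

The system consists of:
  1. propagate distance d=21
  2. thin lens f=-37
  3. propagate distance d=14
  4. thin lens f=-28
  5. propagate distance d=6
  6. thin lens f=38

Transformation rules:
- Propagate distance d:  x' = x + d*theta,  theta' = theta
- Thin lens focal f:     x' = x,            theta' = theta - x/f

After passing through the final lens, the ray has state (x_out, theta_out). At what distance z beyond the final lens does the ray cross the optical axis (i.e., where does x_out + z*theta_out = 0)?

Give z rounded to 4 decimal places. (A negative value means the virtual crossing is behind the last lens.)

Initial: x=7.0000 theta=0.0000
After 1 (propagate distance d=21): x=7.0000 theta=0.0000
After 2 (thin lens f=-37): x=7.0000 theta=7/37 (≈0.1892)
After 3 (propagate distance d=14): x=357/37 (≈9.6486) theta=7/37 (≈0.1892)
After 4 (thin lens f=-28): x=357/37 (≈9.6486) theta=79/148 (≈0.5338)
After 5 (propagate distance d=6): x=951/74 (≈12.8514) theta=79/148 (≈0.5338)
After 6 (thin lens f=38): x=951/74 (≈12.8514) theta=275/1406 (≈0.1956)
z_focus = -x_out/theta_out = -(951/74)/(275/1406) = -18069/275 ≈ -65.7055
Rounded to 4 decimal places: z = -65.7055

Answer: -65.7055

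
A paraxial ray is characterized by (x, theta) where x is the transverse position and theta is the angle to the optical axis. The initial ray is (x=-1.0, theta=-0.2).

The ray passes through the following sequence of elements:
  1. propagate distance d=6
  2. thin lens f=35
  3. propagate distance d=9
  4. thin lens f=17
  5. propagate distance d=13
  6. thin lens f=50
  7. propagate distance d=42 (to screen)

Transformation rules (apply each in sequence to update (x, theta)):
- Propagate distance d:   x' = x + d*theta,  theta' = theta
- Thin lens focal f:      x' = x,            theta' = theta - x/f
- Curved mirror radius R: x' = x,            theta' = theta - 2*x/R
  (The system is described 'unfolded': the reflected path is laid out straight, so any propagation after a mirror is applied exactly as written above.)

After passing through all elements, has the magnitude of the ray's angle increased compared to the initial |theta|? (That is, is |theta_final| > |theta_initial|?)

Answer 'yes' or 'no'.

Initial: x=-1.0000 theta=-0.2000
After 1 (propagate distance d=6): x=-2.2000 theta=-0.2000
After 2 (thin lens f=35): x=-2.2000 theta=-24/175 (≈-0.1371)
After 3 (propagate distance d=9): x=-601/175 (≈-3.4343) theta=-24/175 (≈-0.1371)
After 4 (thin lens f=17): x=-601/175 (≈-3.4343) theta=193/2975 (≈0.0649)
After 5 (propagate distance d=13): x=-7708/2975 (≈-2.5909) theta=193/2975 (≈0.0649)
After 6 (thin lens f=50): x=-7708/2975 (≈-2.5909) theta=8679/74375 (≈0.1167)
After 7 (propagate distance d=42 (to screen)): x=171818/74375 (≈2.3102) theta=8679/74375 (≈0.1167)
|theta_initial|=0.2000 |theta_final|=8679/74375 (≈0.1167) -> not increased

Answer: no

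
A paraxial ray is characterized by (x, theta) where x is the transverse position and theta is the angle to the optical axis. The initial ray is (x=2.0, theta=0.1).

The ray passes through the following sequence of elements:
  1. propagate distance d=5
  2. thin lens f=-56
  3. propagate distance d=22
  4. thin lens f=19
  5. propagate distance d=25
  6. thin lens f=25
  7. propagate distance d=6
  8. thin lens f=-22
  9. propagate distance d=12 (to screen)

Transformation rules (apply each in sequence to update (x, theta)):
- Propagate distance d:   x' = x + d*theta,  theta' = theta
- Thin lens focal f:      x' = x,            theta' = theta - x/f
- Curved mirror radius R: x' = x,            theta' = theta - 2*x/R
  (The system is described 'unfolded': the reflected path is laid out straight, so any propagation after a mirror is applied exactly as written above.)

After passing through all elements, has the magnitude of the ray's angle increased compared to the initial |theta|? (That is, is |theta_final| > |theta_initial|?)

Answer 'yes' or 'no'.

Initial: x=2.0000 theta=0.1000
After 1 (propagate distance d=5): x=2.5000 theta=0.1000
After 2 (thin lens f=-56): x=2.5000 theta=81/560 (≈0.1446)
After 3 (propagate distance d=22): x=1591/280 (≈5.6821) theta=81/560 (≈0.1446)
After 4 (thin lens f=19): x=1591/280 (≈5.6821) theta=-1643/10640 (≈-0.1544)
After 5 (propagate distance d=25): x=2769/1520 (≈1.8217) theta=-1643/10640 (≈-0.1544)
After 6 (thin lens f=25): x=2769/1520 (≈1.8217) theta=-1591/7000 (≈-0.2273)
After 7 (propagate distance d=6): x=121827/266000 (≈0.4580) theta=-1591/7000 (≈-0.2273)
After 8 (thin lens f=-22): x=121827/266000 (≈0.4580) theta=-172607/836000 (≈-0.2065)
After 9 (propagate distance d=12 (to screen)): x=-5909397/2926000 (≈-2.0196) theta=-172607/836000 (≈-0.2065)
|theta_initial|=0.1000 |theta_final|=172607/836000 (≈0.2065) -> increased

Answer: yes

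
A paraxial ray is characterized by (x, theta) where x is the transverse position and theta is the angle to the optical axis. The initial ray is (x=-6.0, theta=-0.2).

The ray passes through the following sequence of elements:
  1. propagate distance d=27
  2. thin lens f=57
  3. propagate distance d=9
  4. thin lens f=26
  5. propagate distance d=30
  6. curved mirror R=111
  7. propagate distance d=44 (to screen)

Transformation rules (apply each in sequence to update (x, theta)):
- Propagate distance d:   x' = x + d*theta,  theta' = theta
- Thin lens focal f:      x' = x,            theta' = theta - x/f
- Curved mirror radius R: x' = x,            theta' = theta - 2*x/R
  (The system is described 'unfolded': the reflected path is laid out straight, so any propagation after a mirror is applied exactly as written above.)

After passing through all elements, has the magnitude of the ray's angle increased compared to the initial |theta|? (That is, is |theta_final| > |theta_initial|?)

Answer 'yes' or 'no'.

Answer: yes

Derivation:
Initial: x=-6.0000 theta=-0.2000
After 1 (propagate distance d=27): x=-11.4000 theta=-0.2000
After 2 (thin lens f=57): x=-11.4000 theta=0.0000
After 3 (propagate distance d=9): x=-11.4000 theta=0.0000
After 4 (thin lens f=26): x=-11.4000 theta=57/130 (≈0.4385)
After 5 (propagate distance d=30): x=114/65 (≈1.7538) theta=57/130 (≈0.4385)
After 6 (curved mirror R=111): x=114/65 (≈1.7538) theta=1957/4810 (≈0.4069)
After 7 (propagate distance d=44 (to screen)): x=47272/2405 (≈19.6557) theta=1957/4810 (≈0.4069)
|theta_initial|=0.2000 |theta_final|=1957/4810 (≈0.4069) -> increased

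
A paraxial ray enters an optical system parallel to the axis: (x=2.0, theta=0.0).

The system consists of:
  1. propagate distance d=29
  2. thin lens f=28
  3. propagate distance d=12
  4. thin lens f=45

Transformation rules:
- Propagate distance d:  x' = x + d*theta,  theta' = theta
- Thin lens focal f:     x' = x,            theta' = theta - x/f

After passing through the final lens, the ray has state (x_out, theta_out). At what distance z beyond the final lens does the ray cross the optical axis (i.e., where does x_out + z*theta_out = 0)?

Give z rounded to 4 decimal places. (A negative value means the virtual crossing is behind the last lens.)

Initial: x=2.0000 theta=0.0000
After 1 (propagate distance d=29): x=2.0000 theta=0.0000
After 2 (thin lens f=28): x=2.0000 theta=-1/14 (≈-0.0714)
After 3 (propagate distance d=12): x=8/7 (≈1.1429) theta=-1/14 (≈-0.0714)
After 4 (thin lens f=45): x=8/7 (≈1.1429) theta=-61/630 (≈-0.0968)
z_focus = -x_out/theta_out = -(8/7)/(-61/630) = 720/61 ≈ 11.8033
Rounded to 4 decimal places: z = 11.8033

Answer: 11.8033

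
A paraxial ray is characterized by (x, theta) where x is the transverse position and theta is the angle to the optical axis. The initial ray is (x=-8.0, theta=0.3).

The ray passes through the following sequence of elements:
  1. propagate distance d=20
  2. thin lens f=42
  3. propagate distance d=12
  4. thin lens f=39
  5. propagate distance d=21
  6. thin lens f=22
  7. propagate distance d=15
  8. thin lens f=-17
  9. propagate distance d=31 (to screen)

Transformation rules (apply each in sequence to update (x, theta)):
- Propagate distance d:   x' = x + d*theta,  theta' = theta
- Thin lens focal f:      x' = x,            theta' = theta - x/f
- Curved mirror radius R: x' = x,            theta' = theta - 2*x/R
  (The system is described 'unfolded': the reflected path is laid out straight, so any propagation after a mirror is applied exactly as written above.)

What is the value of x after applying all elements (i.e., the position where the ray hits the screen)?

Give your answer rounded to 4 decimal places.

Answer: 17.1749

Derivation:
Initial: x=-8.0000 theta=0.3000
After 1 (propagate distance d=20): x=-2.0000 theta=0.3000
After 2 (thin lens f=42): x=-2.0000 theta=73/210 (≈0.3476)
After 3 (propagate distance d=12): x=76/35 (≈2.1714) theta=73/210 (≈0.3476)
After 4 (thin lens f=39): x=76/35 (≈2.1714) theta=797/2730 (≈0.2919)
After 5 (propagate distance d=21): x=1511/182 (≈8.3022) theta=797/2730 (≈0.2919)
After 6 (thin lens f=22): x=1511/182 (≈8.3022) theta=-733/8580 (≈-0.0854)
After 7 (propagate distance d=15): x=28111/4004 (≈7.0207) theta=-733/8580 (≈-0.0854)
After 8 (thin lens f=-17): x=28111/4004 (≈7.0207) theta=12863/39270 (≈0.3276)
After 9 (propagate distance d=31 (to screen)): x=17535883/1021020 (≈17.1749) theta=12863/39270 (≈0.3276)
Rounded to 4 decimal places: x = 17.1749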